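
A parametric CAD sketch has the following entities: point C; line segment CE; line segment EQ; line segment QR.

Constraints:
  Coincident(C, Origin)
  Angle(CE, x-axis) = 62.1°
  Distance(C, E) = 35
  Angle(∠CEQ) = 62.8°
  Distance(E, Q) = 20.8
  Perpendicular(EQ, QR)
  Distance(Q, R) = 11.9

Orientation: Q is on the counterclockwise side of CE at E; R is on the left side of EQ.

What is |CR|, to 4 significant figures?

19.82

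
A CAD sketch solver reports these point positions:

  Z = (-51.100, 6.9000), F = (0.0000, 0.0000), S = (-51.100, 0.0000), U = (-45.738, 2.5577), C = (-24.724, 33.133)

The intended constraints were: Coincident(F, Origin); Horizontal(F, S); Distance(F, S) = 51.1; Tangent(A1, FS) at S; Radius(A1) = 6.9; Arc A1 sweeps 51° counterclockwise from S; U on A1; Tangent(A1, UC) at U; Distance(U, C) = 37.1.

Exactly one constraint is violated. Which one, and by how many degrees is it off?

Tangent(A1, UC) at U — off by 4.50°.

F = (0.00, 0.00) ✓; F.y = 0.00, S.y = 0.00 ✓; |FS| = 51.10 ✓; ∠(ZS, SF) = 90.00° ✓; |ZS| = 6.900 ✓; bearing(Z→U) − bearing(Z→S) = 51.00° ✓; |ZU| = 6.900 ✓; ∠(ZU, UC) = 85.50° ✗; |UC| = 37.10 ✓.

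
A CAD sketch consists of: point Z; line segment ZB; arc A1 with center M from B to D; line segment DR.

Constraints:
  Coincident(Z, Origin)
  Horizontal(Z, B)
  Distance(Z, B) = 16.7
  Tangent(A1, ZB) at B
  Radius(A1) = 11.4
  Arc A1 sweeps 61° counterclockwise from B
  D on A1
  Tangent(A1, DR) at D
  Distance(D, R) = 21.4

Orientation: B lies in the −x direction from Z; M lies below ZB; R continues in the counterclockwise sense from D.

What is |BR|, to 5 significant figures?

31.916

Z is at the origin; Z and B share the same y with |ZB| = 16.7 and B on the −x side, so B = (-16.700, 0.0000). Tangency of A1 to ZB means the radius MB is perpendicular to ZB, so M = B + (0, -11.4) = (-16.700, -11.400). On A1, B sits at bearing 90° from M; a 61° counterclockwise sweep puts D at bearing 151°, so D = M + 11.4·(cos 151°, sin 151°) = (-26.671, -5.8732). Tangency of A1 to DR means the radius MD is perpendicular to DR, so DR runs along (−sin 151°, cos 151°); with |DR| = 21.4, R = (-37.046, -24.590). Then |BR| = |R − B| = 31.916.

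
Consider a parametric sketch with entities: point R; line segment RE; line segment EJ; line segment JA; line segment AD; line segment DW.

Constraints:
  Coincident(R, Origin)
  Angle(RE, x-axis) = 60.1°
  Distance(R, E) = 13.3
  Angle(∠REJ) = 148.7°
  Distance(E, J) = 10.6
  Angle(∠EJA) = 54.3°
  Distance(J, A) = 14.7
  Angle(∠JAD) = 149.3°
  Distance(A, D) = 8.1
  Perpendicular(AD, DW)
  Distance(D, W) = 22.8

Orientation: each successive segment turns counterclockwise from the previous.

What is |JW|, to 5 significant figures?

25.770

∠JAD = 149.3° gives AD at -112.20° from the x-axis; with |AD| = 8.1, D = (-8.4141, 5.7599). AD ⟂ DW, so DW runs at -22.200°; with |DW| = 22.8, W = (12.696, -2.8549). Then |JW| = |W − J| = 25.770.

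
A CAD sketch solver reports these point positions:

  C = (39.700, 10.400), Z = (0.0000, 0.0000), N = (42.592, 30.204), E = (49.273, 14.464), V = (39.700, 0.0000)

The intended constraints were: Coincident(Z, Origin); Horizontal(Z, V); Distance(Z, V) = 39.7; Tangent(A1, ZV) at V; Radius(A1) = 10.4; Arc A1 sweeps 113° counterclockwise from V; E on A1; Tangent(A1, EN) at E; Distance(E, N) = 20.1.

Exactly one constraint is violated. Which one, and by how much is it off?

Distance(E, N) = 20.1 — off by 3.00.

Z = (0.00, 0.00) ✓; Z.y = 0.00, V.y = 0.00 ✓; |ZV| = 39.70 ✓; ∠(CV, VZ) = 90.00° ✓; |CV| = 10.40 ✓; bearing(C→E) − bearing(C→V) = 113.0° ✓; |CE| = 10.40 ✓; ∠(CE, EN) = 90.00° ✓; |EN| = 17.10 ✗.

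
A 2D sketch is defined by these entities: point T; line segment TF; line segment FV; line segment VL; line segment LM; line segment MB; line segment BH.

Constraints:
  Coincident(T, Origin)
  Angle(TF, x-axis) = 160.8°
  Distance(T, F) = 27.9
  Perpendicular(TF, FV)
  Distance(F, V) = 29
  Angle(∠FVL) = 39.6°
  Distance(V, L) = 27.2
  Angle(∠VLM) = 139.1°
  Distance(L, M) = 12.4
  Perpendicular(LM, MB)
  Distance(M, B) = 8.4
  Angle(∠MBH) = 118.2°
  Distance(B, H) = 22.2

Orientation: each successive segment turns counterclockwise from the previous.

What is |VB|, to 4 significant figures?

34.28

∠VLM = 139.1° gives LM at 72.10° from the x-axis; with |LM| = 12.4, M = (-8.808, 7.679). LM is perpendicular to MB, so MB runs at 162.1°; with |MB| = 8.4, B = (-16.80, 10.26). Then |VB| = |B − V| = 34.28.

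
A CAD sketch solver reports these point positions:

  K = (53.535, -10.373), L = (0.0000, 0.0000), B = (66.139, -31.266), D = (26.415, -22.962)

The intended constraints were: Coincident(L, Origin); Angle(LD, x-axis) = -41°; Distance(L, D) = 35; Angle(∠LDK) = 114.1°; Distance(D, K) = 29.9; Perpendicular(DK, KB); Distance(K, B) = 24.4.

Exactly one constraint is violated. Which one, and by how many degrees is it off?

Perpendicular(DK, KB) — off by 6.20°.

L = (0.00, 0.00) ✓; LD at -41.00° ✓; |LD| = 35.00 ✓; ∠LDK = 114.1° ✓; |DK| = 29.90 ✓; ∠(DK, KB) = 83.80° ✗; |KB| = 24.40 ✓.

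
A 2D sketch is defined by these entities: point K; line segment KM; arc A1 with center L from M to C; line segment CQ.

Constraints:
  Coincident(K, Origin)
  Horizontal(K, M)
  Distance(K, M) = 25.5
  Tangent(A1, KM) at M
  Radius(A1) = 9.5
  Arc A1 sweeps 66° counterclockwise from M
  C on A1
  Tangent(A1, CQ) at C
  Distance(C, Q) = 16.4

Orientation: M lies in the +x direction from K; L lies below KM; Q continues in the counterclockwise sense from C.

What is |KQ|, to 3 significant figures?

23.0

K is at the origin; K and M share the same y with |KM| = 25.5 and M on the +x side, so M = (25.5, 0.00). The tangent condition forces LM to be normal to KM, so L = M + (0, -9.5) = (25.5, -9.50). On A1, M sits at bearing 90° from L; a 66° counterclockwise sweep puts C at bearing 156°, so C = L + 9.5·(cos 156°, sin 156°) = (16.8, -5.64). A1 meets CQ tangentially, so LC is at right angles to CQ, so CQ runs along (−sin 156°, cos 156°); with |CQ| = 16.4, Q = (10.2, -20.6). Then |KQ| = |Q − K| = 23.0.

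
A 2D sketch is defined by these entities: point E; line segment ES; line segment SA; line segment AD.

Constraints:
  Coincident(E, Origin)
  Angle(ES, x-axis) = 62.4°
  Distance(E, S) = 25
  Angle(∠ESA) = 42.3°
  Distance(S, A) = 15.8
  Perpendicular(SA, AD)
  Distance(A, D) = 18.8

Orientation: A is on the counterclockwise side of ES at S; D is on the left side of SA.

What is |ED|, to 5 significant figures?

3.3376

E is at the origin; ES runs at 62.4° with length 25.0, so S = 25.0·(cos 62.4°, sin 62.4°) = (11.582, 22.155). ∠ESA = 42.3°, so SA runs at 62.4° + (180° − 42.3°) = 200.10° from the x-axis; with |SA| = 15.8, A = S + 15.8·(cos 200.10°, sin 200.10°) = (-3.2553, 16.725). The perpendicularity gives AD at right angles to SA; with |AD| = 18.8 on the left of SA, D = A + 18.8·(0.34366, -0.93909) = (3.2055, -0.92971). Then |ED| = |D − E| = 3.3376.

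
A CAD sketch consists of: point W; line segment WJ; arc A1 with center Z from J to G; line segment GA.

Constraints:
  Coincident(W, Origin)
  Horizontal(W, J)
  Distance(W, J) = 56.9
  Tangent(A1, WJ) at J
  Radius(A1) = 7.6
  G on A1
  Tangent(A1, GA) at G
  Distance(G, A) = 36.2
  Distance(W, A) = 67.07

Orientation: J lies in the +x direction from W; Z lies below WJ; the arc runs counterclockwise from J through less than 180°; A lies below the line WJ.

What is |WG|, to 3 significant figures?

49.9

W is at the origin; W and J share the same y with |WJ| = 56.9 and J on the +x side, so J = (56.9, 0.00). The tangent condition forces ZJ to be normal to WJ, so Z = J + (0, -7.6) = (56.9, -7.60). Since ZG ⟂ GA (tangency), |ZA| = √(7.6² + 36.2²) = 37.0 regardless of where G sits on A1. So A lies on both circle(W, 67.07) and circle(Z, 37.0); the below-WJ intersection is A = (50.6, -44.0). G is the foot of the tangent from A: G = (49.3, -7.87).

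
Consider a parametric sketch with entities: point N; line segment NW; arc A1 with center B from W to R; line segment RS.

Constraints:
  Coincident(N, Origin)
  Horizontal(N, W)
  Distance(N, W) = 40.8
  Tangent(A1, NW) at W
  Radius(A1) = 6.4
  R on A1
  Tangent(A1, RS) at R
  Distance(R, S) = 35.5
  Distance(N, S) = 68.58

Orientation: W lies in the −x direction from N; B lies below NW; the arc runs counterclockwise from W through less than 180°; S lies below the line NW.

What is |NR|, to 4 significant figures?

47.20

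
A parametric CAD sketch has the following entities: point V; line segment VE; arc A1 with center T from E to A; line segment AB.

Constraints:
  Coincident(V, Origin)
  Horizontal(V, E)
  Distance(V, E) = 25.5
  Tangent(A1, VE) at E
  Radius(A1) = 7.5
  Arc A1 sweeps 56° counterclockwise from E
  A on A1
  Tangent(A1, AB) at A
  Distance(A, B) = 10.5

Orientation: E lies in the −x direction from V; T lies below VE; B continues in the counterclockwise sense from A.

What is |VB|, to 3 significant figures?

39.5

V is at the origin; V and E share the same y with |VE| = 25.5 and E on the −x side, so E = (-25.5, 0.00). The tangent condition forces TE to be normal to VE, so T = E + (0, -7.5) = (-25.5, -7.50). On A1, E sits at bearing 90° from T; a 56° counterclockwise sweep puts A at bearing 146°, so A = T + 7.5·(cos 146°, sin 146°) = (-31.7, -3.31). Since A1 is tangent to AB there, TA ⟂ AB, so AB runs along (−sin 146°, cos 146°); with |AB| = 10.5, B = (-37.6, -12.0). Then |VB| = |B − V| = 39.5.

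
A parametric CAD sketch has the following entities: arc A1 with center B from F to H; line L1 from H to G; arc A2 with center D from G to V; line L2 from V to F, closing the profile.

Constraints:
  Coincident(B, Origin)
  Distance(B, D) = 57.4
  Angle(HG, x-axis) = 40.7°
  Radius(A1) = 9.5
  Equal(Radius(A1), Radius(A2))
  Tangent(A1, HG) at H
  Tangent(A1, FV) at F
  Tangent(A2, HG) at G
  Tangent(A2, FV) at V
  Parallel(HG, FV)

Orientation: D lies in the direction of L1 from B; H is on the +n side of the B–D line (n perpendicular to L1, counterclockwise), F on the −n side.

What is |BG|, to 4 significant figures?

58.18

The slot axis is L1's direction at 40.7°, so u = (cos 40.7°, sin 40.7°) = (0.7581, 0.6521) and n = (−sin 40.7°, cos 40.7°) = (-0.6521, 0.7581). B is at the origin and D lies 57.4 along u from B, so D = 57.4·u = (43.52, 37.43). Tangency of A1 to both parallel lines with radius 9.5 puts H and F at B ± 9.5·n: H = (-6.195, 7.202), F = (6.195, -7.202). Equal radii place G and V the same way about D: G = D + 9.5·n = (37.32, 44.63), V = D − 9.5·n = (49.71, 30.23). Then |BG| = |G − B| = 58.18.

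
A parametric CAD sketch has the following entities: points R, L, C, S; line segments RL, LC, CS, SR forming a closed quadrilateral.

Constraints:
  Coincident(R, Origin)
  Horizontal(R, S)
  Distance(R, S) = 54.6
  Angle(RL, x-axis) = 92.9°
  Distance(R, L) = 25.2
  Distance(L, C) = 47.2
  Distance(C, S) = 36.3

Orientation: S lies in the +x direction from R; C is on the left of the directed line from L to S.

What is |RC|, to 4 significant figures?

56.91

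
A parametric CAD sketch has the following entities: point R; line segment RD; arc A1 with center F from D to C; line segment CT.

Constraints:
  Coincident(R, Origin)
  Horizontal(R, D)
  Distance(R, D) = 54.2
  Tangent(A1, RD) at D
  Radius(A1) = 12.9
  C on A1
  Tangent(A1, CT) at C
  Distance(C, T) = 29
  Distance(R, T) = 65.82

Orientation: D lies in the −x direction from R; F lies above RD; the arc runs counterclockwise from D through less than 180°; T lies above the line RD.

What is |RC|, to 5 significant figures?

44.678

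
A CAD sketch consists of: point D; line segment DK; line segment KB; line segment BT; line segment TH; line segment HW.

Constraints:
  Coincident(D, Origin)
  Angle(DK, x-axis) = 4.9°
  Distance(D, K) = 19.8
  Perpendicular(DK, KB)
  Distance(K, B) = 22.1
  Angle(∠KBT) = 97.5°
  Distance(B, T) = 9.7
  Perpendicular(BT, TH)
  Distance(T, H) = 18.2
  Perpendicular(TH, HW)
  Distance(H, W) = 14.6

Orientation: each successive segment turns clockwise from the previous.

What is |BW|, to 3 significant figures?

18.8

The perpendicularity gives TH at right angles to BT, so TH runs at 102°; with |TH| = 18.2, H = (8.23, -4.64). The perpendicularity gives HW at right angles to TH, so HW runs at 12.4°; with |HW| = 14.6, W = (22.5, -1.50). Then |BW| = |W − B| = 18.8.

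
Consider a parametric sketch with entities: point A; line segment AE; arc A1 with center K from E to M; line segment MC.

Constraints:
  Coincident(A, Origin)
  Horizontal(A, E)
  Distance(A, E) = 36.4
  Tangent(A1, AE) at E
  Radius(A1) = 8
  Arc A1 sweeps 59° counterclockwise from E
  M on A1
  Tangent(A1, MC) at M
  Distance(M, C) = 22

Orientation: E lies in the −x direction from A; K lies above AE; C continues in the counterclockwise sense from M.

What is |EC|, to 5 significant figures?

29.117

A is at the origin; A and E share the same y with |AE| = 36.4 and E on the −x side, so E = (-36.400, 0.0000). The tangent condition forces KE to be normal to AE, so K = E + (0, 8) = (-36.400, 8.0000). On A1, E sits at bearing -90° from K; a 59° counterclockwise sweep puts M at bearing -31°, so M = K + 8.0·(cos -31°, sin -31°) = (-29.543, 3.8797). Since A1 is tangent to MC there, KM ⟂ MC, so MC runs along (−sin -31°, cos -31°); with |MC| = 22.0, C = (-18.212, 22.737). Then |EC| = |C − E| = 29.117.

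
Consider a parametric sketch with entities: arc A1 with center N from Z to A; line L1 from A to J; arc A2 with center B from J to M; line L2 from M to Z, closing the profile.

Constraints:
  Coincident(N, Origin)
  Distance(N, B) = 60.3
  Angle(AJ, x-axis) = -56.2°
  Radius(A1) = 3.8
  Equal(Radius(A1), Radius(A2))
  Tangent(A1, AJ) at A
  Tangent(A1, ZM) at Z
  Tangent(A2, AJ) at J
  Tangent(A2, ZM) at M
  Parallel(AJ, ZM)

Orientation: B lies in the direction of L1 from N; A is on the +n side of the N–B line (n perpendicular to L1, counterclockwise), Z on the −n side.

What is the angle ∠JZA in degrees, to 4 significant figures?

82.82°

Tangency of A1 to both parallel lines with radius 3.8 puts A and Z at N ± 3.8·n: A = (3.158, 2.114), Z = (-3.158, -2.114). Equal radii place J and M the same way about B: J = B + 3.8·n = (36.70, -47.99), M = B − 3.8·n = (30.39, -52.22). Then cos ∠JZA = ZJ·ZA / (|ZJ||ZA|), giving 82.82°.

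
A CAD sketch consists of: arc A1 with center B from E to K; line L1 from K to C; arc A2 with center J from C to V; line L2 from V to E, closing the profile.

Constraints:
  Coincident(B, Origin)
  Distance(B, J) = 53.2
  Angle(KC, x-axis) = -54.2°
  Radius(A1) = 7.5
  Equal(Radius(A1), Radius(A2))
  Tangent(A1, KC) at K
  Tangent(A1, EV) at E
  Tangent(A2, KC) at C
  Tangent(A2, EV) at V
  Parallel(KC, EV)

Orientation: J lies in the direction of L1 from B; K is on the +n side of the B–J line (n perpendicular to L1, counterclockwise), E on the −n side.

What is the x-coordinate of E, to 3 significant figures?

-6.08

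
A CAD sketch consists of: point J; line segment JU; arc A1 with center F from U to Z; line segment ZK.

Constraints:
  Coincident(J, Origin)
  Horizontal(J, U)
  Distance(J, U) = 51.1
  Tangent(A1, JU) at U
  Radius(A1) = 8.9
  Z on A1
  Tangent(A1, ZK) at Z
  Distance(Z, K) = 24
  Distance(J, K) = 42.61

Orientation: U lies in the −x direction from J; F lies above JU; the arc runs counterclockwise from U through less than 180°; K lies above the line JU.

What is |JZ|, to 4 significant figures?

43.33

Checks: |FZ| = 8.900 ✓; ∠(FZ, ZK) = 90.00° ✓; |ZK| = 24.00 ✓; |JK| = 42.61 ✓.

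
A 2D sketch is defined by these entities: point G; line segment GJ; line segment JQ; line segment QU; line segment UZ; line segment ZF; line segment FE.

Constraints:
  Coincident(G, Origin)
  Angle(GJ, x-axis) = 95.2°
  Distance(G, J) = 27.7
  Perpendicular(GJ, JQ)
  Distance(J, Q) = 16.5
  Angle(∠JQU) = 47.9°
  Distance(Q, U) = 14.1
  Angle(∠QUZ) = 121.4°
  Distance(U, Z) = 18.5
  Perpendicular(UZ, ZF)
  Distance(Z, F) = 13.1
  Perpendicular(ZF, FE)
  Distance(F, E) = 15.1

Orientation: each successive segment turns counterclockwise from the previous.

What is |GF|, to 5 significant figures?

34.655

G is at the origin; GJ runs at 95.2° with length 27.7, so J = (-2.5105, 27.586). The perpendicularity gives JQ at right angles to GJ, so JQ runs at -174.80°; with |JQ| = 16.5, Q = (-18.943, 26.091). ∠JQU = 47.9° gives QU at -42.700° from the x-axis; with |QU| = 14.1, U = (-8.5803, 16.529). ∠QUZ = 121.4° gives UZ at 15.900° from the x-axis; with |UZ| = 18.5, Z = (9.2119, 21.597). The perpendicularity gives ZF at right angles to UZ, so ZF runs at 105.90°; with |ZF| = 13.1, F = (5.6230, 34.196). Then |GF| = |F − G| = 34.655.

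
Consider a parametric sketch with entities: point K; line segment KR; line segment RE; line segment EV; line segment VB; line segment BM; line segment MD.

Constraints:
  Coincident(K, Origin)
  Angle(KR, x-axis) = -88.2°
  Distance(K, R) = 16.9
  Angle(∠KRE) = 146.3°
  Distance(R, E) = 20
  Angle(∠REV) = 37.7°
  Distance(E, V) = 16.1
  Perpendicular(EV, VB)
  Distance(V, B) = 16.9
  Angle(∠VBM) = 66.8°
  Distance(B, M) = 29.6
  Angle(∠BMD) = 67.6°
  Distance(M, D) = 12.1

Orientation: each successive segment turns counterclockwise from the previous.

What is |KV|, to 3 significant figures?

21.3

K is at the origin; KR runs at -88.2° with length 16.9, so R = (0.531, -16.9). ∠KRE = 146.3° gives RE at -54.5° from the x-axis; with |RE| = 20.0, E = (12.1, -33.2). ∠REV = 37.7° gives EV at 87.8° from the x-axis; with |EV| = 16.1, V = (12.8, -17.1). Then |KV| = |V − K| = 21.3.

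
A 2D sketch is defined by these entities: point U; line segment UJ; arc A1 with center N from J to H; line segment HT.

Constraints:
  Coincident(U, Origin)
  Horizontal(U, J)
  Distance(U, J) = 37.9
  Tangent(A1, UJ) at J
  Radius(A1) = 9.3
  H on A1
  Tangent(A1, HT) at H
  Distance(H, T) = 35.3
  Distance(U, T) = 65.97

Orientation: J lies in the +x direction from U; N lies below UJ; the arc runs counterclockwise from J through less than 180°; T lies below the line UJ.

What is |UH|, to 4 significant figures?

33.31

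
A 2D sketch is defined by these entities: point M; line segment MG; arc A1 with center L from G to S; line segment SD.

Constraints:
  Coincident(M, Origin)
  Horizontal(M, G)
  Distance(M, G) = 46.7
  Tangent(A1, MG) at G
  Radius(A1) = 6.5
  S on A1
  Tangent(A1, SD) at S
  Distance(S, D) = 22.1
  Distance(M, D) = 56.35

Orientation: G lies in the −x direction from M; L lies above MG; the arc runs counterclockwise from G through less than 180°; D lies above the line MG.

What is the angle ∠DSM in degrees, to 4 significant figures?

121.7°

Checks: |MG| = 46.70 ✓; |LS| = 6.500 ✓; ∠(LS, SD) = 90.00° ✓; |SD| = 22.10 ✓; |MD| = 56.35 ✓.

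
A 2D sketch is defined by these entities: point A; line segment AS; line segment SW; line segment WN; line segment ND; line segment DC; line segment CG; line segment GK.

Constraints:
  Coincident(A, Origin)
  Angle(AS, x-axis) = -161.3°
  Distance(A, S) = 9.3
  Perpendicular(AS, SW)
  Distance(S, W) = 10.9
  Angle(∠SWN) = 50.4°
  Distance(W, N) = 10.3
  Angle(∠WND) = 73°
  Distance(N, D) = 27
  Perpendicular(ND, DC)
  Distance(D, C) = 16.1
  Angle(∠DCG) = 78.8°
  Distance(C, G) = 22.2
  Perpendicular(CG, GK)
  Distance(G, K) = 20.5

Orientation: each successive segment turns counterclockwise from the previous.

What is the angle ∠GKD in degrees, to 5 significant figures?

76.138°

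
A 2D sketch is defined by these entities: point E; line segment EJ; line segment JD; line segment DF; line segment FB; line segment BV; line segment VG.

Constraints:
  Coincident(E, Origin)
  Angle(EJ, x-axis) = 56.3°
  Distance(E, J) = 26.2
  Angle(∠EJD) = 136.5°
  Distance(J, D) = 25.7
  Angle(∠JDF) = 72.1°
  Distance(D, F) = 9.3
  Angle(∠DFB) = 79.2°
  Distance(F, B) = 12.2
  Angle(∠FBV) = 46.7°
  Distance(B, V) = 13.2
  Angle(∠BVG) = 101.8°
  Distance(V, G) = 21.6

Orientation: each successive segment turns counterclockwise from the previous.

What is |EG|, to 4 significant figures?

54.44

E is at the origin; EJ runs at 56.3° with length 26.2, so J = (14.54, 21.80). ∠EJD = 136.5° gives JD at 99.80° from the x-axis; with |JD| = 25.7, D = (10.16, 47.12). ∠JDF = 72.1° gives DF at -152.3° from the x-axis; with |DF| = 9.3, F = (1.928, 42.80). ∠DFB = 79.2° gives FB at -51.50° from the x-axis; with |FB| = 12.2, B = (9.523, 33.25). ∠FBV = 46.7° gives BV at 81.80° from the x-axis; with |BV| = 13.2, V = (11.41, 46.32). ∠BVG = 101.8° gives VG at 160.0° from the x-axis; with |VG| = 21.6, G = (-8.892, 53.70). Then |EG| = |G − E| = 54.44.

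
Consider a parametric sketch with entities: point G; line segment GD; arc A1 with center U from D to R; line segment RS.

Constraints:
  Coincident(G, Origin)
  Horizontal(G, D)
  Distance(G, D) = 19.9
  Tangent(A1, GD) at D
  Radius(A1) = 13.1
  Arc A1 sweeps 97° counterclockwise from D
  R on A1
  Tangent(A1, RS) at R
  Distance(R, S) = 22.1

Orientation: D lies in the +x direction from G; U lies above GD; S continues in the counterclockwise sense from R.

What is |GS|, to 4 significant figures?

47.48

G is at the origin; GD is horizontal with |GD| = 19.9 and D on the +x side, so D = (19.90, 0.000). A1 meets GD tangentially, so UD is at right angles to GD, so U = D + (0, 13.1) = (19.90, 13.10). On A1, D sits at bearing -90° from U; a 97° counterclockwise sweep puts R at bearing 7°, so R = U + 13.1·(cos 7°, sin 7°) = (32.90, 14.70). A1 meets RS tangentially, so UR is at right angles to RS, so RS runs along (−sin 7°, cos 7°); with |RS| = 22.1, S = (30.21, 36.63). Then |GS| = |S − G| = 47.48.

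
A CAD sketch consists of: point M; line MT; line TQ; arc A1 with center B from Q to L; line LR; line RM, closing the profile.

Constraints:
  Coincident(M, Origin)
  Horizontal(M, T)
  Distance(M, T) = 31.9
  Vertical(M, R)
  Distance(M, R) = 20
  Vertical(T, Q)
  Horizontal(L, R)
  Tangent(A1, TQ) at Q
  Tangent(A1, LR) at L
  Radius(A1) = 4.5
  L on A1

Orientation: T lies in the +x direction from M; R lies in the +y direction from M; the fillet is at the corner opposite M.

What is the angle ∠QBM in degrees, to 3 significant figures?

151°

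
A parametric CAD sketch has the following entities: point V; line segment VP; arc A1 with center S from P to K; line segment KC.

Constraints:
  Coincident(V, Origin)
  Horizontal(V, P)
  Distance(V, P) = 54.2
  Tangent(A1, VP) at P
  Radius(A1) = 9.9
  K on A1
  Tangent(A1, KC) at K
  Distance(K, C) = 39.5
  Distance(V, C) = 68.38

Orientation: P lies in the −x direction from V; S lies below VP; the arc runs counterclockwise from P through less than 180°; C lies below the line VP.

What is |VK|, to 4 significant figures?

64.74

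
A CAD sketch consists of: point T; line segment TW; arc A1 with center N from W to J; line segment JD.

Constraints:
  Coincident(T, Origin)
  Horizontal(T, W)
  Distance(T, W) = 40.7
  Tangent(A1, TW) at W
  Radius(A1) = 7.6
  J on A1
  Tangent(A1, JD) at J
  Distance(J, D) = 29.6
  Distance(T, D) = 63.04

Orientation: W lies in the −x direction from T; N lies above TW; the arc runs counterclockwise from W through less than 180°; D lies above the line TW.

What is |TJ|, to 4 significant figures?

36.54

T is at the origin; TW is horizontal with |TW| = 40.7 and W on the −x side, so W = (-40.70, 0.000). Tangency of A1 to TW means the radius NW is perpendicular to TW, so N = W + (0, 7.6) = (-40.70, 7.600). Since NJ ⟂ JD (tangency), |ND| = √(7.6² + 29.6²) = 30.56 regardless of where J sits on A1. So D lies on both circle(T, 63.04) and circle(N, 30.56); the above-TW intersection is D = (-51.66, 36.13). J is the foot of the tangent from D: J = (-34.51, 12.00).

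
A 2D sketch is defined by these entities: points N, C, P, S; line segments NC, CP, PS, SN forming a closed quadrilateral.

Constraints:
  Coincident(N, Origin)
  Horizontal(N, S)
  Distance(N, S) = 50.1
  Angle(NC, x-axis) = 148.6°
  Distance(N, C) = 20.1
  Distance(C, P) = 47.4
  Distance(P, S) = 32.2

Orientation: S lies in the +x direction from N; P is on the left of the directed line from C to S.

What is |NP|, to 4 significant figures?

36.98

Checks: |CP| = 47.40 ✓; |PS| = 32.20 ✓.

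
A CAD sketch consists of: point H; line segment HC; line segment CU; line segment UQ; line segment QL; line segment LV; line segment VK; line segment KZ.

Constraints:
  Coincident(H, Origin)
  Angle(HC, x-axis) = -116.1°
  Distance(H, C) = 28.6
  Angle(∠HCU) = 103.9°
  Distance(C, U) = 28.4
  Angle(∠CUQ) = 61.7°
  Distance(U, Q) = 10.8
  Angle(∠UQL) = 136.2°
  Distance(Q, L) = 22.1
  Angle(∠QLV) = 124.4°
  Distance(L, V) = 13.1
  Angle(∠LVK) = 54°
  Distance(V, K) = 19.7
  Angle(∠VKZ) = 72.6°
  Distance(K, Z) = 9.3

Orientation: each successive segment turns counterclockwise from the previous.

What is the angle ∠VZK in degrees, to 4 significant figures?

79.72°

H is at the origin; HC runs at -116.1° with length 28.6, so C = (-12.58, -25.68). ∠HCU = 103.9° gives CU at -40.00° from the x-axis; with |CU| = 28.4, U = (9.173, -43.94). ∠CUQ = 61.7° gives UQ at 78.30° from the x-axis; with |UQ| = 10.8, Q = (11.36, -33.36). ∠UQL = 136.2° gives QL at 122.1° from the x-axis; with |QL| = 22.1, L = (-0.3804, -14.64). ∠QLV = 124.4° gives LV at 177.7° from the x-axis; with |LV| = 13.1, V = (-13.47, -14.12). ∠LVK = 54.0° gives VK at -56.30° from the x-axis; with |VK| = 19.7, K = (-2.539, -30.51). ∠VKZ = 72.6° gives KZ at 51.10° from the x-axis; with |KZ| = 9.3, Z = (3.301, -23.27). Then cos ∠VZK = ZV·ZK / (|ZV||ZK|), giving 79.72°.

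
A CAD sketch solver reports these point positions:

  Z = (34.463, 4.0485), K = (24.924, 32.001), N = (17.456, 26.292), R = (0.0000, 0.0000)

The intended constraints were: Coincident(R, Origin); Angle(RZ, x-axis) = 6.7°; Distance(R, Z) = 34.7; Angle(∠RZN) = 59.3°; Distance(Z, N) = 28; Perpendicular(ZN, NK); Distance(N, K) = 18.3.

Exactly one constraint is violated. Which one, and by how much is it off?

Distance(N, K) = 18.3 — off by 8.90.

R = (0.00, 0.00) ✓; RZ at 6.700° ✓; |RZ| = 34.70 ✓; ∠RZN = 59.30° ✓; |ZN| = 28.00 ✓; ∠(ZN, NK) = 90.00° ✓; |NK| = 9.400 ✗.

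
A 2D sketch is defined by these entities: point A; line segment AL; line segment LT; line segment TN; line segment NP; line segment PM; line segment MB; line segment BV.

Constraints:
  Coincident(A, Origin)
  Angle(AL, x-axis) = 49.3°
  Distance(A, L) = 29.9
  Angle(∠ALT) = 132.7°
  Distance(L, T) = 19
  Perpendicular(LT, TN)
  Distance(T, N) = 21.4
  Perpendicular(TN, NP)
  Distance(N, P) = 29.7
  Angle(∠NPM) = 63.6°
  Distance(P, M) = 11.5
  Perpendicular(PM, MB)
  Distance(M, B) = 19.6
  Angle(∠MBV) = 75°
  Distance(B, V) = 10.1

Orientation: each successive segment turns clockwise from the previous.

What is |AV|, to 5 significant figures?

26.134

The perpendicularity gives MB at right angles to PM, so MB runs at -24.400°; with |MB| = 19.6, B = (32.151, 3.2838). ∠MBV = 75.0° gives BV at -129.40° from the x-axis; with |BV| = 10.1, V = (25.740, -4.5208). Then |AV| = |V − A| = 26.134.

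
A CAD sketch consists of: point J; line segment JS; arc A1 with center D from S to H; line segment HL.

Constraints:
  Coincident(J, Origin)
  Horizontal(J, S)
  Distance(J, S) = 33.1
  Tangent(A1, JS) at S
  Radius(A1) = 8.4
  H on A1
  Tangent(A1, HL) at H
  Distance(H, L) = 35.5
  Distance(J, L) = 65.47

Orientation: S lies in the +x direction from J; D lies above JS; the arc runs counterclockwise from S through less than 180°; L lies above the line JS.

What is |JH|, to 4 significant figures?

41.47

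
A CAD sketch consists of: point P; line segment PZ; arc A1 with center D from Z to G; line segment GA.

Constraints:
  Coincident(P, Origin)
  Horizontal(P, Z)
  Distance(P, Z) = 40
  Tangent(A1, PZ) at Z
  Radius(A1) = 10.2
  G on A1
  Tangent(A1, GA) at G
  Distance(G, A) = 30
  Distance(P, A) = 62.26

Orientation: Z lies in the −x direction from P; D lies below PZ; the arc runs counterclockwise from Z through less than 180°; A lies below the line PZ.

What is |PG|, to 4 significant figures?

51.41

P is at the origin; P and Z share the same y with |PZ| = 40.0 and Z on the −x side, so Z = (-40.00, 0.000). The tangent condition forces DZ to be normal to PZ, so D = Z + (0, -10.2) = (-40.00, -10.20). Since DG ⟂ GA (tangency), |DA| = √(10.2² + 30.0²) = 31.69 regardless of where G sits on A1. So A lies on both circle(P, 62.26) and circle(D, 31.69); the below-PZ intersection is A = (-46.71, -41.17). G is the foot of the tangent from A: G = (-50.13, -11.37).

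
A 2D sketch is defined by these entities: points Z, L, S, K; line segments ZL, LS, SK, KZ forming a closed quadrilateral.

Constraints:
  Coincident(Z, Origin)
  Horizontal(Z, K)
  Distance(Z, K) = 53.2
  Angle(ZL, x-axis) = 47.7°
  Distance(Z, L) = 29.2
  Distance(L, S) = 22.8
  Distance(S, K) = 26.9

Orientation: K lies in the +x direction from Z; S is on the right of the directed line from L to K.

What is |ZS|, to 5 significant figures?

26.302

Checks: |LS| = 22.80 ✓; |SK| = 26.90 ✓.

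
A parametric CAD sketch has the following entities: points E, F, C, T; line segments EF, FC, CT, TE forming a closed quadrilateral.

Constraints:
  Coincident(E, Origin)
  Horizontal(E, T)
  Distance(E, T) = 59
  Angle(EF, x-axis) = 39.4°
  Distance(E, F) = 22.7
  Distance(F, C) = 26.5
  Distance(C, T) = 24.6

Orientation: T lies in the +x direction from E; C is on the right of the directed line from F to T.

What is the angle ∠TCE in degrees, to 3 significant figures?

158°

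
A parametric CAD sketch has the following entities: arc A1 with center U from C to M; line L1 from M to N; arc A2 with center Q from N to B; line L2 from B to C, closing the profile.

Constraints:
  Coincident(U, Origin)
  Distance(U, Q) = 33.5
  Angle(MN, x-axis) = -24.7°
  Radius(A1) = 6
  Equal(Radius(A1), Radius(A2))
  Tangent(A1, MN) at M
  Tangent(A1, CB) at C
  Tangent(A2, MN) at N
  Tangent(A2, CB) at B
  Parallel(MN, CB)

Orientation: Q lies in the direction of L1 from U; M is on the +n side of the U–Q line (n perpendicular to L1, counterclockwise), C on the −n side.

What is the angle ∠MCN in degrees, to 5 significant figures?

70.292°

The slot axis is L1's direction at -24.7°, so u = (cos -24.7°, sin -24.7°) = (0.90851, -0.41787) and n = (−sin -24.7°, cos -24.7°) = (0.41787, 0.90851). U is at the origin and Q lies 33.5 along u from U, so Q = 33.5·u = (30.435, -13.999). Tangency of A1 to both parallel lines with radius 6.0 puts M and C at U ± 6.0·n: M = (2.5072, 5.4510), C = (-2.5072, -5.4510). Equal radii place N and B the same way about Q: N = Q + 6.0·n = (32.942, -8.5475), B = Q − 6.0·n = (27.928, -19.450). Then cos ∠MCN = CM·CN / (|CM||CN|), giving 70.292°.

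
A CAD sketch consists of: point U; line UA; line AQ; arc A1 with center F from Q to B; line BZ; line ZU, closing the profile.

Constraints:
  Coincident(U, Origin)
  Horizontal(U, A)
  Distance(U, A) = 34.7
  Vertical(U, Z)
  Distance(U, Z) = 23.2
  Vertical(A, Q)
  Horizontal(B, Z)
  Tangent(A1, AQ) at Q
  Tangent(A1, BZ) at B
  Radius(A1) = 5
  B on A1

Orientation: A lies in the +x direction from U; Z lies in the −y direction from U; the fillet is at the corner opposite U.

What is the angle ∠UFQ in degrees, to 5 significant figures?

148.50°

The virtual corner opposite U is at (34.700, -23.200). A1 meets AQ tangentially, so FQ is at right angles to AQ and A1 meets BZ tangentially, so FB is at right angles to BZ, with radius 5.0, so the center F sits 5.0 in from both sides at F = (29.700, -18.200). That places the tangent points at Q = (34.700, -18.200) on AQ and B = (29.700, -23.200) on BZ. Then cos ∠UFQ = FU·FQ / (|FU||FQ|), giving 148.50°.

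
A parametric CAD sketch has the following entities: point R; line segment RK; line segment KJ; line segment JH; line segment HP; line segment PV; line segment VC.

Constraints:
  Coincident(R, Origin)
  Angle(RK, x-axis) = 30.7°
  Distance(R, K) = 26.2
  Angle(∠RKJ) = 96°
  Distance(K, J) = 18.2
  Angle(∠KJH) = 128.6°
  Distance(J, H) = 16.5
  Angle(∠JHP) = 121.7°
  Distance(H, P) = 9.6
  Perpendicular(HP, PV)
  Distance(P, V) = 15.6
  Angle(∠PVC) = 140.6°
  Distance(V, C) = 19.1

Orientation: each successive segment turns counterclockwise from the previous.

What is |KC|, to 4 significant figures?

0.8140

R is at the origin; RK runs at 30.7° with length 26.2, so K = (22.53, 13.38). ∠RKJ = 96.0° gives KJ at 114.7° from the x-axis; with |KJ| = 18.2, J = (14.92, 29.91). ∠KJH = 128.6° gives JH at 166.1° from the x-axis; with |JH| = 16.5, H = (-1.094, 33.87). ∠JHP = 121.7° gives HP at -135.6° from the x-axis; with |HP| = 9.6, P = (-7.953, 27.16). HP ⟂ PV, so PV runs at -45.60°; with |PV| = 15.6, V = (2.962, 16.01). ∠PVC = 140.6° gives VC at -6.200° from the x-axis; with |VC| = 19.1, C = (21.95, 13.95). Then |KC| = |C − K| = 0.8140.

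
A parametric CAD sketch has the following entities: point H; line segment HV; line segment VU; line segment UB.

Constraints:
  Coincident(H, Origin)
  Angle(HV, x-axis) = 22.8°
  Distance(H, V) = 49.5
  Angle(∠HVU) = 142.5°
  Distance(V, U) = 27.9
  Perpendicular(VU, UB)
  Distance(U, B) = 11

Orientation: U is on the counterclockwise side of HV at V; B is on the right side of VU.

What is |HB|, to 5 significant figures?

78.765

∠HVU = 142.5°, so VU runs at 22.8° + (180° − 142.5°) = 60.300° from the x-axis; with |VU| = 27.9, U = V + 27.9·(cos 60.300°, sin 60.300°) = (59.456, 43.417). The perpendicularity gives UB at right angles to VU; with |UB| = 11.0 on the right of VU, B = U + 11.0·(0.86863, -0.49546) = (69.010, 37.967). Then |HB| = |B − H| = 78.765.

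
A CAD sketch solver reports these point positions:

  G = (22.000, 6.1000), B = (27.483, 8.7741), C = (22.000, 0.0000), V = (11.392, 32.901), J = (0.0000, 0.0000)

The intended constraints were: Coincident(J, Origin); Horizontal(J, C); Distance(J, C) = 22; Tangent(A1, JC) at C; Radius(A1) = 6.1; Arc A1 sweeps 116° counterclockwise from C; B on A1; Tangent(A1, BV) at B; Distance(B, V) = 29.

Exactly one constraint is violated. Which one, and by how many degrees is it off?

Tangent(A1, BV) at B — off by 7.70°.

J = (0.00, 0.00) ✓; J.y = 0.00, C.y = 0.00 ✓; |JC| = 22.00 ✓; ∠(GC, CJ) = 90.00° ✓; |GC| = 6.100 ✓; bearing(G→B) − bearing(G→C) = 116.0° ✓; |GB| = 6.100 ✓; ∠(GB, BV) = 82.30° ✗; |BV| = 29.00 ✓.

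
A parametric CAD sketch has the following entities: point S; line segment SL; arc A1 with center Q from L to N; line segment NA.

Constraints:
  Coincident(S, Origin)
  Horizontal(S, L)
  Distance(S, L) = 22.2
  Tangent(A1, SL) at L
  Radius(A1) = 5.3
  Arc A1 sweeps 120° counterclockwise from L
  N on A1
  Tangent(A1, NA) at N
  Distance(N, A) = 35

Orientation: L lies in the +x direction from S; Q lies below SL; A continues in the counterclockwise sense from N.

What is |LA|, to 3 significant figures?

40.4

S is at the origin; S and L share the same y with |SL| = 22.2 and L on the +x side, so L = (22.2, 0.00). Since A1 is tangent to SL there, QL ⟂ SL, so Q = L + (0, -5.3) = (22.2, -5.30). On A1, L sits at bearing 90° from Q; a 120° counterclockwise sweep puts N at bearing 210°, so N = Q + 5.3·(cos 210°, sin 210°) = (17.6, -7.95). Tangency of A1 to NA means the radius QN is perpendicular to NA, so NA runs along (−sin 210°, cos 210°); with |NA| = 35.0, A = (35.1, -38.3). Then |LA| = |A − L| = 40.4.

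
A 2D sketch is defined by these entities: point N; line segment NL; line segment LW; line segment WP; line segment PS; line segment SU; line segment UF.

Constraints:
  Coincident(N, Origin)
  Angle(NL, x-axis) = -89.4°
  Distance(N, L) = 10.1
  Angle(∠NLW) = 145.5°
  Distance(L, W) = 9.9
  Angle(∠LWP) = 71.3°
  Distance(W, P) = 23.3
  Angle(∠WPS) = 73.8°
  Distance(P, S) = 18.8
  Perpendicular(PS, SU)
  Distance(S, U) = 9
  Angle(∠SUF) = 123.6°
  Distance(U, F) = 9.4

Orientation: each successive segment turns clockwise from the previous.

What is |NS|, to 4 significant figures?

7.283

N is at the origin; NL runs at -89.4° with length 10.1, so L = (0.1058, -10.10). ∠NLW = 145.5° gives LW at -123.9° from the x-axis; with |LW| = 9.9, W = (-5.416, -18.32). ∠LWP = 71.3° gives WP at 127.4° from the x-axis; with |WP| = 23.3, P = (-19.57, 0.1933). ∠WPS = 73.8° gives PS at 21.20° from the x-axis; with |PS| = 18.8, S = (-2.040, 6.992). Then |NS| = |S − N| = 7.283.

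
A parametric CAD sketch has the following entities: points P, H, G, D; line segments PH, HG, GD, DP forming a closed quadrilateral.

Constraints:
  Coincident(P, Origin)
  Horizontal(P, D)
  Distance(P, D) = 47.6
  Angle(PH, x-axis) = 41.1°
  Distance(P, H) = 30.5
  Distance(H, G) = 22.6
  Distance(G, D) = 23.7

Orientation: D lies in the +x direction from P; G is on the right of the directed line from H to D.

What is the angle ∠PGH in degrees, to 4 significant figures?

81.34°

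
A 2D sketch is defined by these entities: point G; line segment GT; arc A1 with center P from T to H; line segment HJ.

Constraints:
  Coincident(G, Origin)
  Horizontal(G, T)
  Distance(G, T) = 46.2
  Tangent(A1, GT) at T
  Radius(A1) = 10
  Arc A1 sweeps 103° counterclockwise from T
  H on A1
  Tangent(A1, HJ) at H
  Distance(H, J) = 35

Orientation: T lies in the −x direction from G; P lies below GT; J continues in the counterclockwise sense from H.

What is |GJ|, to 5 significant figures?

66.778

On A1, T sits at bearing 90° from P; a 103° counterclockwise sweep puts H at bearing 193°, so H = P + 10.0·(cos 193°, sin 193°) = (-55.944, -12.250). A1 meets HJ tangentially, so PH is at right angles to HJ, so HJ runs along (−sin 193°, cos 193°); with |HJ| = 35.0, J = (-48.070, -46.352). Then |GJ| = |J − G| = 66.778.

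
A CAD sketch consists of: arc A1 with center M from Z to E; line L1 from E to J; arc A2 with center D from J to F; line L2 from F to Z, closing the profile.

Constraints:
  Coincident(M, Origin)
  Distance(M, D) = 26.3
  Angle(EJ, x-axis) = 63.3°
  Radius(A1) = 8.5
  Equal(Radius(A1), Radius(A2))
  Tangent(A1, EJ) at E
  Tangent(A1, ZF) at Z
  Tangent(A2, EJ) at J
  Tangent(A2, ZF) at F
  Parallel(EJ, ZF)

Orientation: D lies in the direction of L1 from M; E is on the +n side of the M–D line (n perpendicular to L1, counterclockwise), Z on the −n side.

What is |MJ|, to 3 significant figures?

27.6

Tangency of A1 to both parallel lines with radius 8.5 puts E and Z at M ± 8.5·n: E = (-7.59, 3.82), Z = (7.59, -3.82). Equal radii place J and F the same way about D: J = D + 8.5·n = (4.22, 27.3), F = D − 8.5·n = (19.4, 19.7). Then |MJ| = |J − M| = 27.6.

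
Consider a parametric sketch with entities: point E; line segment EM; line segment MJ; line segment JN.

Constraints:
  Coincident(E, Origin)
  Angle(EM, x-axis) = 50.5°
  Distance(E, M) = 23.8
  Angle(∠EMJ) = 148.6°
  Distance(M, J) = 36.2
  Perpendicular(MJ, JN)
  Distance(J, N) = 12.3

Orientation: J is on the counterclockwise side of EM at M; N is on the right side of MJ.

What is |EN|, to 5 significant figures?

61.676

∠EMJ = 148.6°, so MJ runs at 50.5° + (180° − 148.6°) = 81.900° from the x-axis; with |MJ| = 36.2, J = M + 36.2·(cos 81.900°, sin 81.900°) = (20.239, 54.204). The perpendicularity gives JN at right angles to MJ; with |JN| = 12.3 on the right of MJ, N = J + 12.3·(0.99002, -0.14090) = (32.417, 52.470). Then |EN| = |N − E| = 61.676.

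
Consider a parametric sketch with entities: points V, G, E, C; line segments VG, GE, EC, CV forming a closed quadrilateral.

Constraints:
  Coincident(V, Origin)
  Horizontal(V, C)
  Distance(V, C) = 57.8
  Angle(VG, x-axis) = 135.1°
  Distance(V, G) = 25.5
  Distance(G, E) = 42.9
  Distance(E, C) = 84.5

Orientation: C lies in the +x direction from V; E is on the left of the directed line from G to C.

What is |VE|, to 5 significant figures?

58.400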